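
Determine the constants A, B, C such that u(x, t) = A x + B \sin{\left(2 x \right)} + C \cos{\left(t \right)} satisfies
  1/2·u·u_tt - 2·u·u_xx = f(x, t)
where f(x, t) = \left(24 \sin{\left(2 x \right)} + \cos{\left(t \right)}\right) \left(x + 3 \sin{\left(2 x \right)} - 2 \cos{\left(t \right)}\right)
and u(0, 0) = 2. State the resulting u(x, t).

Answer: u(x, t) = - x - 3 \sin{\left(2 x \right)} + 2 \cos{\left(t \right)}

Derivation:
Substitute the ansatz u = A x + B \sin{\left(2 x \right)} + C \cos{\left(t \right)} into the left-hand side.
Derivatives of the ansatz:
  u_tt = - C \cos{\left(t \right)}
  u_xx = - 4 B \sin{\left(2 x \right)}
Term by term:
  1/2·u·u_tt = - \frac{A C x \cos{\left(t \right)}}{2} - \frac{B C \sin{\left(2 x \right)} \cos{\left(t \right)}}{2} - \frac{C^{2} \cos^{2}{\left(t \right)}}{2}
  -2·u·u_xx = 8 A B x \sin{\left(2 x \right)} + 8 B^{2} \sin^{2}{\left(2 x \right)} + 8 B C \sin{\left(2 x \right)} \cos{\left(t \right)}
So the left-hand side equals
  8 A B x \sin{\left(2 x \right)} - \frac{A C x \cos{\left(t \right)}}{2} + 8 B^{2} \sin^{2}{\left(2 x \right)} + \frac{15 B C \sin{\left(2 x \right)} \cos{\left(t \right)}}{2} - \frac{C^{2} \cos^{2}{\left(t \right)}}{2}
This must equal f(x, t) identically; expanded, f = 24 x \sin{\left(2 x \right)} + x \cos{\left(t \right)} + 72 \sin^{2}{\left(2 x \right)} - 45 \sin{\left(2 x \right)} \cos{\left(t \right)} - 2 \cos^{2}{\left(t \right)}.
Matching coefficients of the independent functions:
  [x \sin{\left(2 x \right)}]:  8 A B = 24
  [x \cos{\left(t \right)}]:  - \frac{A C}{2} = 1
  [\sin{\left(2 x \right)} \cos{\left(t \right)}]:  \frac{15 B C}{2} = -45
  [\sin^{2}{\left(2 x \right)}]:  8 B^{2} = 72
  [\cos^{2}{\left(t \right)}]:  - \frac{C^{2}}{2} = -2
These equations allow (A, B, C) = (-1, -3, 2) or (1, 3, -2).
Impose the point condition(s):
  u(0, 0) = 2  ⟹  C = 2
Only A = -1, B = -3, C = 2 satisfies everything.
Hence u(x, t) = - x - 3 \sin{\left(2 x \right)} + 2 \cos{\left(t \right)}.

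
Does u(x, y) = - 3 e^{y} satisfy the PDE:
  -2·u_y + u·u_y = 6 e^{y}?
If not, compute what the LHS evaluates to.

Answer: No, the LHS evaluates to \left(9 e^{y} + 6\right) e^{y}

Derivation:
Evaluate each term of the left-hand side for u = - 3 e^{y}.
Derivatives:
  u_y = - 3 e^{y}
Terms:
  -2·u_y = 6 e^{y}
  u·u_y = 9 e^{2 y}
Sum: LHS = \left(9 e^{y} + 6\right) e^{y}
Given right-hand side: 6 e^{y}. Difference LHS − RHS = 9 e^{2 y} ≠ 0, so u is not a solution.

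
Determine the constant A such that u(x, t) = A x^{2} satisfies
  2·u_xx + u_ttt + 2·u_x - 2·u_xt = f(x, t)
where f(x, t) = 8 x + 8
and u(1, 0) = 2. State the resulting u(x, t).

Answer: u(x, t) = 2 x^{2}

Derivation:
Substitute the ansatz u = A x^{2} into the left-hand side.
Derivatives of the ansatz:
  u_xx = 2 A
  u_ttt = 0
  u_x = 2 A x
  u_xt = 0
Term by term:
  2·u_xx = 4 A
  u_ttt = 0
  2·u_x = 4 A x
  -2·u_xt = 0
So the left-hand side equals
  4 A x + 4 A
This must equal f(x, t) = 8 x + 8 identically.
Matching coefficients of the independent functions:
  [constant term, x]:  4 A = 8
Solving: A = 2.
Check against the point condition:
  u(1, 0) = 2  ⟹  A = 2  ✓
Hence u(x, t) = 2 x^{2}.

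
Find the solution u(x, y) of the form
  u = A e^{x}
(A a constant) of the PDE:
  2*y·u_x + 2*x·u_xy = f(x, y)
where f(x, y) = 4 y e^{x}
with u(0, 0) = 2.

Answer: u(x, y) = 2 e^{x}

Derivation:
Substitute the ansatz u = A e^{x} into the left-hand side.
Derivatives of the ansatz:
  u_x = A e^{x}
  u_xy = 0
Term by term:
  2*y·u_x = 2 A y e^{x}
  2*x·u_xy = 0
So the left-hand side equals
  2 A y e^{x}
This must equal f(x, y) = 4 y e^{x} identically.
Matching coefficients of the independent functions:
  [y e^{x}]:  2 A = 4
Solving: A = 2.
Check against the point condition:
  u(0, 0) = 2  ⟹  A = 2  ✓
Hence u(x, y) = 2 e^{x}.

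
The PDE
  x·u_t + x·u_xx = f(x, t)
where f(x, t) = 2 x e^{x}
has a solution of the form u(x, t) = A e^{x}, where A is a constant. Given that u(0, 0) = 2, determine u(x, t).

Substitute the ansatz u = A e^{x} into the left-hand side.
Derivatives of the ansatz:
  u_t = 0
  u_xx = A e^{x}
Term by term:
  x·u_t = 0
  x·u_xx = A x e^{x}
So the left-hand side equals
  A x e^{x}
This must equal f(x, t) = 2 x e^{x} identically.
Matching coefficients of the independent functions:
  [x e^{x}]:  A = 2
Solving: A = 2.
Check against the point condition:
  u(0, 0) = 2  ⟹  A = 2  ✓
Hence u(x, t) = 2 e^{x}.

Answer: u(x, t) = 2 e^{x}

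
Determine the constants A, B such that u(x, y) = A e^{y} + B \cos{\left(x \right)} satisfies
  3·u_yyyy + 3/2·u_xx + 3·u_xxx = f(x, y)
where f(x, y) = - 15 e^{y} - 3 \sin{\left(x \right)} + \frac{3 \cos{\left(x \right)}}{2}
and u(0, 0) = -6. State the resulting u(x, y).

Substitute the ansatz u = A e^{y} + B \cos{\left(x \right)} into the left-hand side.
Derivatives of the ansatz:
  u_yyyy = A e^{y}
  u_xx = - B \cos{\left(x \right)}
  u_xxx = B \sin{\left(x \right)}
Term by term:
  3·u_yyyy = 3 A e^{y}
  3/2·u_xx = - \frac{3 B \cos{\left(x \right)}}{2}
  3·u_xxx = 3 B \sin{\left(x \right)}
So the left-hand side equals
  3 A e^{y} + 3 B \sin{\left(x \right)} - \frac{3 B \cos{\left(x \right)}}{2}
This must equal f(x, y) = - 15 e^{y} - 3 \sin{\left(x \right)} + \frac{3 \cos{\left(x \right)}}{2} identically.
Matching coefficients of the independent functions:
  [e^{y}]:  3 A = -15
  [\sin{\left(x \right)}]:  3 B = -3
  [\cos{\left(x \right)}]:  - \frac{3 B}{2} = \frac{3}{2}
Solving: A = -5, B = -1.
Check against the point condition:
  u(0, 0) = -6  ⟹  A + B = -6  ✓
Hence u(x, y) = - 5 e^{y} - \cos{\left(x \right)}.

Answer: u(x, y) = - 5 e^{y} - \cos{\left(x \right)}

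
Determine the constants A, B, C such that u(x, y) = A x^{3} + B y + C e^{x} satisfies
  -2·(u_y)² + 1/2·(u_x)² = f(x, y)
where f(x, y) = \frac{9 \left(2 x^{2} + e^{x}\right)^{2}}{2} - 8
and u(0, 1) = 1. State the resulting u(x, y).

Substitute the ansatz u = A x^{3} + B y + C e^{x} into the left-hand side.
Derivatives of the ansatz:
  u_y = B
  u_x = 3 A x^{2} + C e^{x}
Term by term:
  -2·(u_y)² = - 2 B^{2}
  1/2·(u_x)² = \frac{9 A^{2} x^{4}}{2} + 3 A C x^{2} e^{x} + \frac{C^{2} e^{2 x}}{2}
So the left-hand side equals
  \frac{9 A^{2} x^{4}}{2} + 3 A C x^{2} e^{x} - 2 B^{2} + \frac{C^{2} e^{2 x}}{2}
This must equal f(x, y) identically; expanded, f = 18 x^{4} + 18 x^{2} e^{x} + \frac{9 e^{2 x}}{2} - 8.
Matching coefficients of the independent functions:
  [constant term]:  - 2 B^{2} = -8
  [x^{4}]:  \frac{9 A^{2}}{2} = 18
  [x^{2} e^{x}]:  3 A C = 18
  [e^{2 x}]:  \frac{C^{2}}{2} = \frac{9}{2}
These equations allow (A, B, C) = (-2, -2, -3) or (-2, 2, -3) or (2, -2, 3) or (2, 2, 3).
Impose the point condition(s):
  u(0, 1) = 1  ⟹  B + C = 1
Only A = 2, B = -2, C = 3 satisfies everything.
Hence u(x, y) = 2 x^{3} - 2 y + 3 e^{x}.

Answer: u(x, y) = 2 x^{3} - 2 y + 3 e^{x}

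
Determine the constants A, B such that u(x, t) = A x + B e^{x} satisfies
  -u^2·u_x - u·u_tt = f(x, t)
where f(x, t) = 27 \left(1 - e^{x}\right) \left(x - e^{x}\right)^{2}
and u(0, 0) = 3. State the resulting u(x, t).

Substitute the ansatz u = A x + B e^{x} into the left-hand side.
Derivatives of the ansatz:
  u_x = A + B e^{x}
  u_tt = 0
Term by term:
  -u^2·u_x = - A^{3} x^{2} - A^{2} B x^{2} e^{x} - 2 A^{2} B x e^{x} - 2 A B^{2} x e^{2 x} - A B^{2} e^{2 x} - B^{3} e^{3 x}
  -u·u_tt = 0
So the left-hand side equals
  - A^{3} x^{2} - A^{2} B x^{2} e^{x} - 2 A^{2} B x e^{x} - 2 A B^{2} x e^{2 x} - A B^{2} e^{2 x} - B^{3} e^{3 x}
This must equal f(x, t) identically; expanded, f = - 27 x^{2} e^{x} + 27 x^{2} + 54 x e^{2 x} - 54 x e^{x} - 27 e^{3 x} + 27 e^{2 x}.
Matching coefficients of the independent functions:
  [x^{2}]:  - A^{3} = 27
  [x e^{x}]:  - 2 A^{2} B = -54
  [x e^{2 x}]:  - 2 A B^{2} = 54
  [x^{2} e^{x}]:  - A^{2} B = -27
  [e^{2 x}]:  - A B^{2} = 27
  [e^{3 x}]:  - B^{3} = -27
Solving: A = -3, B = 3.
Check against the point condition:
  u(0, 0) = 3  ⟹  B = 3  ✓
Hence u(x, t) = - 3 x + 3 e^{x}.

Answer: u(x, t) = - 3 x + 3 e^{x}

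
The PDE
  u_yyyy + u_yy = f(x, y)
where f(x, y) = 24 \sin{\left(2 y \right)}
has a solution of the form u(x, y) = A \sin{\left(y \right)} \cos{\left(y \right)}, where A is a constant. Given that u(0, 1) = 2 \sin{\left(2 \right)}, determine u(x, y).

Substitute the ansatz u = A \sin{\left(y \right)} \cos{\left(y \right)} into the left-hand side.
Derivatives of the ansatz:
  u_yyyy = 16 A \sin{\left(y \right)} \cos{\left(y \right)}
  u_yy = - 4 A \sin{\left(y \right)} \cos{\left(y \right)}
Term by term:
  u_yyyy = 16 A \sin{\left(y \right)} \cos{\left(y \right)}
  u_yy = - 4 A \sin{\left(y \right)} \cos{\left(y \right)}
So the left-hand side equals
  12 A \sin{\left(y \right)} \cos{\left(y \right)}
This must equal f(x, y) identically; expanded, f = 48 \sin{\left(y \right)} \cos{\left(y \right)}.
Matching coefficients of the independent functions:
  [\sin{\left(y \right)} \cos{\left(y \right)}]:  12 A = 48
Solving: A = 4.
Check against the point condition:
  u(0, 1) = 2 \sin{\left(2 \right)}  ⟹  A \sin{\left(1 \right)} \cos{\left(1 \right)} = 2 \sin{\left(2 \right)}  ✓
Hence u(x, y) = 4 \sin{\left(y \right)} \cos{\left(y \right)}.

Answer: u(x, y) = 4 \sin{\left(y \right)} \cos{\left(y \right)}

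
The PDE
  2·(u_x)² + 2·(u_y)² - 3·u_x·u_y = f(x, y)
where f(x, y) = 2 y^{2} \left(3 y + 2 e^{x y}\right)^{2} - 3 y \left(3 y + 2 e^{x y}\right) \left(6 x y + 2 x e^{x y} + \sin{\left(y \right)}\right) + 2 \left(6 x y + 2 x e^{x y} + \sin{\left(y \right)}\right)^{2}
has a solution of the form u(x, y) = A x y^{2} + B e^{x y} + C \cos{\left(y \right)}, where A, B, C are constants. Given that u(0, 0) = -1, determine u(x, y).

Substitute the ansatz u = A x y^{2} + B e^{x y} + C \cos{\left(y \right)} into the left-hand side.
Derivatives of the ansatz:
  u_x = A y^{2} + B y e^{x y}
  u_y = 2 A x y + B x e^{x y} - C \sin{\left(y \right)}
Term by term:
  2·(u_x)² = 2 A^{2} y^{4} + 4 A B y^{3} e^{x y} + 2 B^{2} y^{2} e^{2 x y}
  2·(u_y)² = 8 A^{2} x^{2} y^{2} + 8 A B x^{2} y e^{x y} - 8 A C x y \sin{\left(y \right)} + 2 B^{2} x^{2} e^{2 x y} - 4 B C x e^{x y} \sin{\left(y \right)} + 2 C^{2} \sin^{2}{\left(y \right)}
  -3·u_x·u_y = - 6 A^{2} x y^{3} - 9 A B x y^{2} e^{x y} + 3 A C y^{2} \sin{\left(y \right)} - 3 B^{2} x y e^{2 x y} + 3 B C y e^{x y} \sin{\left(y \right)}
So the left-hand side equals
  8 A^{2} x^{2} y^{2} - 6 A^{2} x y^{3} + 2 A^{2} y^{4} + 8 A B x^{2} y e^{x y} - 9 A B x y^{2} e^{x y} + 4 A B y^{3} e^{x y} - 8 A C x y \sin{\left(y \right)} + 3 A C y^{2} \sin{\left(y \right)} + 2 B^{2} x^{2} e^{2 x y} - 3 B^{2} x y e^{2 x y} + 2 B^{2} y^{2} e^{2 x y} - 4 B C x e^{x y} \sin{\left(y \right)} + 3 B C y e^{x y} \sin{\left(y \right)} + 2 C^{2} \sin^{2}{\left(y \right)}
This must equal f(x, y) identically; expanded, f = 72 x^{2} y^{2} + 48 x^{2} y e^{x y} + 8 x^{2} e^{2 x y} - 54 x y^{3} - 54 x y^{2} e^{x y} - 12 x y e^{2 x y} + 24 x y \sin{\left(y \right)} + 8 x e^{x y} \sin{\left(y \right)} + 18 y^{4} + 24 y^{3} e^{x y} + 8 y^{2} e^{2 x y} - 9 y^{2} \sin{\left(y \right)} - 6 y e^{x y} \sin{\left(y \right)} + 2 \sin^{2}{\left(y \right)}.
Matching coefficients of the independent functions:
  [y^{4}]:  2 A^{2} = 18
  [x y^{3}]:  - 6 A^{2} = -54
  [x^{2} y^{2}]:  8 A^{2} = 72
  [x^{2} e^{2 x y}, y^{2} e^{2 x y}]:  2 B^{2} = 8
  [y^{2} \sin{\left(y \right)}]:  3 A C = -9
  [y^{3} e^{x y}]:  4 A B = 24
  [x y e^{2 x y}]:  - 3 B^{2} = -12
  [x y \sin{\left(y \right)}]:  - 8 A C = 24
  [x y^{2} e^{x y}]:  - 9 A B = -54
  [x e^{x y} \sin{\left(y \right)}]:  - 4 B C = 8
  [x^{2} y e^{x y}]:  8 A B = 48
  [y e^{x y} \sin{\left(y \right)}]:  3 B C = -6
  [\sin^{2}{\left(y \right)}]:  2 C^{2} = 2
These equations allow (A, B, C) = (-3, -2, 1) or (3, 2, -1).
Impose the point condition(s):
  u(0, 0) = -1  ⟹  B + C = -1
Only A = -3, B = -2, C = 1 satisfies everything.
Hence u(x, y) = - 3 x y^{2} - 2 e^{x y} + \cos{\left(y \right)}.

Answer: u(x, y) = - 3 x y^{2} - 2 e^{x y} + \cos{\left(y \right)}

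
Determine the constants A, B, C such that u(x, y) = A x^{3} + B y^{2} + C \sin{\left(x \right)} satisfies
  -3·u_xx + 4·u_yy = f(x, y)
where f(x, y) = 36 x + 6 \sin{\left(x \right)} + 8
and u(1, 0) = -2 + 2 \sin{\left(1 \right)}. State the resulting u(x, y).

Substitute the ansatz u = A x^{3} + B y^{2} + C \sin{\left(x \right)} into the left-hand side.
Derivatives of the ansatz:
  u_xx = 6 A x - C \sin{\left(x \right)}
  u_yy = 2 B
Term by term:
  -3·u_xx = - 18 A x + 3 C \sin{\left(x \right)}
  4·u_yy = 8 B
So the left-hand side equals
  - 18 A x + 8 B + 3 C \sin{\left(x \right)}
This must equal f(x, y) = 36 x + 6 \sin{\left(x \right)} + 8 identically.
Matching coefficients of the independent functions:
  [constant term]:  8 B = 8
  [x]:  - 18 A = 36
  [\sin{\left(x \right)}]:  3 C = 6
Solving: A = -2, B = 1, C = 2.
Check against the point condition:
  u(1, 0) = -2 + 2 \sin{\left(1 \right)}  ⟹  A + C \sin{\left(1 \right)} = -2 + 2 \sin{\left(1 \right)}  ✓
Hence u(x, y) = - 2 x^{3} + y^{2} + 2 \sin{\left(x \right)}.

Answer: u(x, y) = - 2 x^{3} + y^{2} + 2 \sin{\left(x \right)}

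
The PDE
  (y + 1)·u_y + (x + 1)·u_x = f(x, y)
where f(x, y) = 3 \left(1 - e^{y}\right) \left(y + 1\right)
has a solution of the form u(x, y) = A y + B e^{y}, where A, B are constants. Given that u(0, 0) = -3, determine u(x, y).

Substitute the ansatz u = A y + B e^{y} into the left-hand side.
Derivatives of the ansatz:
  u_y = A + B e^{y}
  u_x = 0
Term by term:
  (y + 1)·u_y = A y + A + B y e^{y} + B e^{y}
  (x + 1)·u_x = 0
So the left-hand side equals
  A y + A + B y e^{y} + B e^{y}
This must equal f(x, y) identically; expanded, f = - 3 y e^{y} + 3 y - 3 e^{y} + 3.
Matching coefficients of the independent functions:
  [constant term, y]:  A = 3
  [y e^{y}, e^{y}]:  B = -3
Solving: A = 3, B = -3.
Check against the point condition:
  u(0, 0) = -3  ⟹  B = -3  ✓
Hence u(x, y) = 3 y - 3 e^{y}.

Answer: u(x, y) = 3 y - 3 e^{y}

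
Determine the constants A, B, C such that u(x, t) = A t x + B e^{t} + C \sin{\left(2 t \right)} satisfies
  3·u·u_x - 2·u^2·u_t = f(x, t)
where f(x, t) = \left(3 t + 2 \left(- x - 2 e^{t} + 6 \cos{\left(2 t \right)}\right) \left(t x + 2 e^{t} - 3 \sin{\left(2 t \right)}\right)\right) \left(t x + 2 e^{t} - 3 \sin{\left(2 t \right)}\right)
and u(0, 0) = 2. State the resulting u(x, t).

Substitute the ansatz u = A t x + B e^{t} + C \sin{\left(2 t \right)} into the left-hand side.
Derivatives of the ansatz:
  u_x = A t
  u_t = A x + B e^{t} + 2 C \cos{\left(2 t \right)}
Term by term:
  3·u·u_x = 3 A^{2} t^{2} x + 3 A B t e^{t} + 3 A C t \sin{\left(2 t \right)}
  -2·u^2·u_t = - 2 A^{3} t^{2} x^{3} - 2 A^{2} B t^{2} x^{2} e^{t} - 4 A^{2} B t x^{2} e^{t} - 4 A^{2} C t^{2} x^{2} \cos{\left(2 t \right)} - 4 A^{2} C t x^{2} \sin{\left(2 t \right)} - 4 A B^{2} t x e^{2 t} - 2 A B^{2} x e^{2 t} - 4 A B C t x e^{t} \sin{\left(2 t \right)} - 8 A B C t x e^{t} \cos{\left(2 t \right)} - 4 A B C x e^{t} \sin{\left(2 t \right)} - 8 A C^{2} t x \sin{\left(2 t \right)} \cos{\left(2 t \right)} - 2 A C^{2} x \sin^{2}{\left(2 t \right)} - 2 B^{3} e^{3 t} - 4 B^{2} C e^{2 t} \sin{\left(2 t \right)} - 4 B^{2} C e^{2 t} \cos{\left(2 t \right)} - 2 B C^{2} e^{t} \sin^{2}{\left(2 t \right)} - 8 B C^{2} e^{t} \sin{\left(2 t \right)} \cos{\left(2 t \right)} - 4 C^{3} \sin^{2}{\left(2 t \right)} \cos{\left(2 t \right)}
So the left-hand side equals
  - 2 A^{3} t^{2} x^{3} - 2 A^{2} B t^{2} x^{2} e^{t} - 4 A^{2} B t x^{2} e^{t} - 4 A^{2} C t^{2} x^{2} \cos{\left(2 t \right)} - 4 A^{2} C t x^{2} \sin{\left(2 t \right)} + 3 A^{2} t^{2} x - 4 A B^{2} t x e^{2 t} - 2 A B^{2} x e^{2 t} - 4 A B C t x e^{t} \sin{\left(2 t \right)} - 8 A B C t x e^{t} \cos{\left(2 t \right)} - 4 A B C x e^{t} \sin{\left(2 t \right)} + 3 A B t e^{t} - 8 A C^{2} t x \sin{\left(2 t \right)} \cos{\left(2 t \right)} - 2 A C^{2} x \sin^{2}{\left(2 t \right)} + 3 A C t \sin{\left(2 t \right)} - 2 B^{3} e^{3 t} - 4 B^{2} C e^{2 t} \sin{\left(2 t \right)} - 4 B^{2} C e^{2 t} \cos{\left(2 t \right)} - 2 B C^{2} e^{t} \sin^{2}{\left(2 t \right)} - 8 B C^{2} e^{t} \sin{\left(2 t \right)} \cos{\left(2 t \right)} - 4 C^{3} \sin^{2}{\left(2 t \right)} \cos{\left(2 t \right)}
This must equal f(x, t) identically; expanded, f = - 2 t^{2} x^{3} - 4 t^{2} x^{2} e^{t} + 12 t^{2} x^{2} \cos{\left(2 t \right)} + 3 t^{2} x - 8 t x^{2} e^{t} + 12 t x^{2} \sin{\left(2 t \right)} - 16 t x e^{2 t} + 24 t x e^{t} \sin{\left(2 t \right)} + 48 t x e^{t} \cos{\left(2 t \right)} - 72 t x \sin{\left(2 t \right)} \cos{\left(2 t \right)} + 6 t e^{t} - 9 t \sin{\left(2 t \right)} - 8 x e^{2 t} + 24 x e^{t} \sin{\left(2 t \right)} - 18 x \sin^{2}{\left(2 t \right)} - 16 e^{3 t} + 48 e^{2 t} \sin{\left(2 t \right)} + 48 e^{2 t} \cos{\left(2 t \right)} - 36 e^{t} \sin^{2}{\left(2 t \right)} - 144 e^{t} \sin{\left(2 t \right)} \cos{\left(2 t \right)} + 108 \sin^{2}{\left(2 t \right)} \cos{\left(2 t \right)}.
Matching coefficients of the independent functions:
(each divided by its leading coefficient; functions giving the same equation are listed together)
  [t e^{t}]:  A B - 2 = 0
  [t \sin{\left(2 t \right)}]:  A C + 3 = 0
  [t^{2} x]:  A^{2} - 1 = 0
  [t^{2} x^{3}]:  A^{3} - 1 = 0
  [x e^{2 t}, t x e^{2 t}]:  A B^{2} - 4 = 0
  [x \sin^{2}{\left(2 t \right)}, t x \sin{\left(2 t \right)} \cos{\left(2 t \right)}]:  A C^{2} - 9 = 0
  [e^{t} \sin^{2}{\left(2 t \right)}, e^{t} \sin{\left(2 t \right)} \cos{\left(2 t \right)}]:  B C^{2} - 18 = 0
  [e^{2 t} \sin{\left(2 t \right)}, e^{2 t} \cos{\left(2 t \right)}]:  B^{2} C + 12 = 0
  [\sin^{2}{\left(2 t \right)} \cos{\left(2 t \right)}]:  C^{3} + 27 = 0
  [t x^{2} e^{t}, t^{2} x^{2} e^{t}]:  A^{2} B - 2 = 0
  [t x^{2} \sin{\left(2 t \right)}, t^{2} x^{2} \cos{\left(2 t \right)}]:  A^{2} C + 3 = 0
  [x e^{t} \sin{\left(2 t \right)}, t x e^{t} \sin{\left(2 t \right)}, t x e^{t} \cos{\left(2 t \right)}]:  A B C + 6 = 0
  [e^{3 t}]:  B^{3} - 8 = 0
Solving: A = 1, B = 2, C = -3.
Check against the point condition:
  u(0, 0) = 2  ⟹  B = 2  ✓
Hence u(x, t) = t x + 2 e^{t} - 3 \sin{\left(2 t \right)}.

Answer: u(x, t) = t x + 2 e^{t} - 3 \sin{\left(2 t \right)}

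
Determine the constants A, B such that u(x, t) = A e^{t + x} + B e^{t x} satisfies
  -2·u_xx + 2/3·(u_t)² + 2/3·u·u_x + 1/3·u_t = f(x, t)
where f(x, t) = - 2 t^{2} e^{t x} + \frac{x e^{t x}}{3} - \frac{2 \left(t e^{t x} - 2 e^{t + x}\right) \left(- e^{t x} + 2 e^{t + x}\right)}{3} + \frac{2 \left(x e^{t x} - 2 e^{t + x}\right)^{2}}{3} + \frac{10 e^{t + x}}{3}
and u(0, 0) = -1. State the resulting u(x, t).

Answer: u(x, t) = e^{t x} - 2 e^{t + x}

Derivation:
Substitute the ansatz u = A e^{t + x} + B e^{t x} into the left-hand side.
Derivatives of the ansatz:
  u_xx = A e^{t} e^{x} + B t^{2} e^{t x}
  u_t = A e^{t} e^{x} + B x e^{t x}
  u_x = A e^{t} e^{x} + B t e^{t x}
Term by term:
  -2·u_xx = - 2 A e^{t} e^{x} - 2 B t^{2} e^{t x}
  2/3·(u_t)² = \frac{2 A^{2} e^{2 t} e^{2 x}}{3} + \frac{4 A B x e^{t} e^{x} e^{t x}}{3} + \frac{2 B^{2} x^{2} e^{2 t x}}{3}
  2/3·u·u_x = \frac{2 A^{2} e^{2 t} e^{2 x}}{3} + \frac{2 A B t e^{t} e^{x} e^{t x}}{3} + \frac{2 A B e^{t} e^{x} e^{t x}}{3} + \frac{2 B^{2} t e^{2 t x}}{3}
  1/3·u_t = \frac{A e^{t} e^{x}}{3} + \frac{B x e^{t x}}{3}
So the left-hand side equals
  \frac{4 A^{2} e^{2 t} e^{2 x}}{3} + \frac{2 A B t e^{t} e^{x} e^{t x}}{3} + \frac{4 A B x e^{t} e^{x} e^{t x}}{3} + \frac{2 A B e^{t} e^{x} e^{t x}}{3} - \frac{5 A e^{t} e^{x}}{3} + \frac{2 B^{2} t e^{2 t x}}{3} + \frac{2 B^{2} x^{2} e^{2 t x}}{3} - 2 B t^{2} e^{t x} + \frac{B x e^{t x}}{3}
This must equal f(x, t) identically; expanded, f = - 2 t^{2} e^{t x} - \frac{4 t e^{t} e^{x} e^{t x}}{3} + \frac{2 t e^{2 t x}}{3} + \frac{2 x^{2} e^{2 t x}}{3} - \frac{8 x e^{t} e^{x} e^{t x}}{3} + \frac{x e^{t x}}{3} + \frac{16 e^{2 t} e^{2 x}}{3} - \frac{4 e^{t} e^{x} e^{t x}}{3} + \frac{10 e^{t} e^{x}}{3}.
Matching coefficients of the independent functions:
  [t e^{2 t x}, x^{2} e^{2 t x}]:  \frac{2 B^{2}}{3} = \frac{2}{3}
  [t^{2} e^{t x}]:  - 2 B = -2
  [x e^{t x}]:  \frac{B}{3} = \frac{1}{3}
  [e^{t} e^{x}]:  - \frac{5 A}{3} = \frac{10}{3}
  [e^{2 t} e^{2 x}]:  \frac{4 A^{2}}{3} = \frac{16}{3}
  [e^{t} e^{x} e^{t x}, t e^{t} e^{x} e^{t x}]:  \frac{2 A B}{3} = - \frac{4}{3}
  [x e^{t} e^{x} e^{t x}]:  \frac{4 A B}{3} = - \frac{8}{3}
Solving: A = -2, B = 1.
Check against the point condition:
  u(0, 0) = -1  ⟹  A + B = -1  ✓
Hence u(x, t) = e^{t x} - 2 e^{t + x}.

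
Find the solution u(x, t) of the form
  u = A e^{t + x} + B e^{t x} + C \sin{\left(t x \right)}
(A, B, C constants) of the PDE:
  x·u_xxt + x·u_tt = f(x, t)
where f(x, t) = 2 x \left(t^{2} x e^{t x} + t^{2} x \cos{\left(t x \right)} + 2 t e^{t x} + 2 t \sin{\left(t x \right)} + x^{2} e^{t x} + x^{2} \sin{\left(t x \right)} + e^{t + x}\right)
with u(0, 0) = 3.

Answer: u(x, t) = 2 e^{t x} + e^{t + x} - 2 \sin{\left(t x \right)}

Derivation:
Substitute the ansatz u = A e^{t + x} + B e^{t x} + C \sin{\left(t x \right)} into the left-hand side.
Derivatives of the ansatz:
  u_xxt = A e^{t} e^{x} + B t^{2} x e^{t x} + 2 B t e^{t x} - C t^{2} x \cos{\left(t x \right)} - 2 C t \sin{\left(t x \right)}
  u_tt = A e^{t} e^{x} + B x^{2} e^{t x} - C x^{2} \sin{\left(t x \right)}
Term by term:
  x·u_xxt = A x e^{t} e^{x} + B t^{2} x^{2} e^{t x} + 2 B t x e^{t x} - C t^{2} x^{2} \cos{\left(t x \right)} - 2 C t x \sin{\left(t x \right)}
  x·u_tt = A x e^{t} e^{x} + B x^{3} e^{t x} - C x^{3} \sin{\left(t x \right)}
So the left-hand side equals
  2 A x e^{t} e^{x} + B t^{2} x^{2} e^{t x} + 2 B t x e^{t x} + B x^{3} e^{t x} - C t^{2} x^{2} \cos{\left(t x \right)} - 2 C t x \sin{\left(t x \right)} - C x^{3} \sin{\left(t x \right)}
This must equal f(x, t) identically; expanded, f = 2 t^{2} x^{2} e^{t x} + 2 t^{2} x^{2} \cos{\left(t x \right)} + 4 t x e^{t x} + 4 t x \sin{\left(t x \right)} + 2 x^{3} e^{t x} + 2 x^{3} \sin{\left(t x \right)} + 2 x e^{t} e^{x}.
Matching coefficients of the independent functions:
  [x^{3} e^{t x}, t^{2} x^{2} e^{t x}]:  B = 2
  [x^{3} \sin{\left(t x \right)}, t^{2} x^{2} \cos{\left(t x \right)}]:  - C = 2
  [t x e^{t x}]:  2 B = 4
  [t x \sin{\left(t x \right)}]:  - 2 C = 4
  [x e^{t} e^{x}]:  2 A = 2
Solving: A = 1, B = 2, C = -2.
Check against the point condition:
  u(0, 0) = 3  ⟹  A + B = 3  ✓
Hence u(x, t) = 2 e^{t x} + e^{t + x} - 2 \sin{\left(t x \right)}.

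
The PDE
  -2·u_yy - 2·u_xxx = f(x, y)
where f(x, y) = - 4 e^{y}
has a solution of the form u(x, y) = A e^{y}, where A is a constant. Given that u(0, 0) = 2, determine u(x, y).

Substitute the ansatz u = A e^{y} into the left-hand side.
Derivatives of the ansatz:
  u_yy = A e^{y}
  u_xxx = 0
Term by term:
  -2·u_yy = - 2 A e^{y}
  -2·u_xxx = 0
So the left-hand side equals
  - 2 A e^{y}
This must equal f(x, y) = - 4 e^{y} identically.
Matching coefficients of the independent functions:
  [e^{y}]:  - 2 A = -4
Solving: A = 2.
Check against the point condition:
  u(0, 0) = 2  ⟹  A = 2  ✓
Hence u(x, y) = 2 e^{y}.

Answer: u(x, y) = 2 e^{y}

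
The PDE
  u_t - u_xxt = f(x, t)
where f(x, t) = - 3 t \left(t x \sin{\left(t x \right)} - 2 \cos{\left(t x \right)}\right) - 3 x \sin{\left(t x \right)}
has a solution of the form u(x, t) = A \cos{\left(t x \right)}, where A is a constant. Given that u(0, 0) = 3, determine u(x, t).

Substitute the ansatz u = A \cos{\left(t x \right)} into the left-hand side.
Derivatives of the ansatz:
  u_t = - A x \sin{\left(t x \right)}
  u_xxt = A t^{2} x \sin{\left(t x \right)} - 2 A t \cos{\left(t x \right)}
Term by term:
  u_t = - A x \sin{\left(t x \right)}
  -u_xxt = - A t^{2} x \sin{\left(t x \right)} + 2 A t \cos{\left(t x \right)}
So the left-hand side equals
  - A t^{2} x \sin{\left(t x \right)} + 2 A t \cos{\left(t x \right)} - A x \sin{\left(t x \right)}
This must equal f(x, t) identically; expanded, f = - 3 t^{2} x \sin{\left(t x \right)} + 6 t \cos{\left(t x \right)} - 3 x \sin{\left(t x \right)}.
Matching coefficients of the independent functions:
  [t \cos{\left(t x \right)}]:  2 A = 6
  [x \sin{\left(t x \right)}, t^{2} x \sin{\left(t x \right)}]:  - A = -3
Solving: A = 3.
Check against the point condition:
  u(0, 0) = 3  ⟹  A = 3  ✓
Hence u(x, t) = 3 \cos{\left(t x \right)}.

Answer: u(x, t) = 3 \cos{\left(t x \right)}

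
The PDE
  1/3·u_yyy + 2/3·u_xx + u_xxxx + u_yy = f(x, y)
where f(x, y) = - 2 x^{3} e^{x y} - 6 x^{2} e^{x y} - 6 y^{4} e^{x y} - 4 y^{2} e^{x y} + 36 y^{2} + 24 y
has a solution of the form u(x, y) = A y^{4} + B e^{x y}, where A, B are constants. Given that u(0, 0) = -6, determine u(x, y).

Answer: u(x, y) = 3 y^{4} - 6 e^{x y}

Derivation:
Substitute the ansatz u = A y^{4} + B e^{x y} into the left-hand side.
Derivatives of the ansatz:
  u_yyy = 24 A y + B x^{3} e^{x y}
  u_xx = B y^{2} e^{x y}
  u_xxxx = B y^{4} e^{x y}
  u_yy = 12 A y^{2} + B x^{2} e^{x y}
Term by term:
  1/3·u_yyy = 8 A y + \frac{B x^{3} e^{x y}}{3}
  2/3·u_xx = \frac{2 B y^{2} e^{x y}}{3}
  u_xxxx = B y^{4} e^{x y}
  u_yy = 12 A y^{2} + B x^{2} e^{x y}
So the left-hand side equals
  12 A y^{2} + 8 A y + \frac{B x^{3} e^{x y}}{3} + B x^{2} e^{x y} + B y^{4} e^{x y} + \frac{2 B y^{2} e^{x y}}{3}
This must equal f(x, y) = - 2 x^{3} e^{x y} - 6 x^{2} e^{x y} - 6 y^{4} e^{x y} - 4 y^{2} e^{x y} + 36 y^{2} + 24 y identically.
Matching coefficients of the independent functions:
  [y]:  8 A = 24
  [y^{2}]:  12 A = 36
  [x^{2} e^{x y}, y^{4} e^{x y}]:  B = -6
  [x^{3} e^{x y}]:  \frac{B}{3} = -2
  [y^{2} e^{x y}]:  \frac{2 B}{3} = -4
Solving: A = 3, B = -6.
Check against the point condition:
  u(0, 0) = -6  ⟹  B = -6  ✓
Hence u(x, y) = 3 y^{4} - 6 e^{x y}.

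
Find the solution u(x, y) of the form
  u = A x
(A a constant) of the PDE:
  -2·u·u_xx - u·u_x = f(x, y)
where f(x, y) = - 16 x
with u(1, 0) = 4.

Substitute the ansatz u = A x into the left-hand side.
Derivatives of the ansatz:
  u_xx = 0
  u_x = A
Term by term:
  -2·u·u_xx = 0
  -u·u_x = - A^{2} x
So the left-hand side equals
  - A^{2} x
This must equal f(x, y) = - 16 x identically.
Matching coefficients of the independent functions:
  [x]:  - A^{2} = -16
These equations allow (A) = (-4) or (4).
Impose the point condition(s):
  u(1, 0) = 4  ⟹  A = 4
Only A = 4 satisfies everything.
Hence u(x, y) = 4 x.

Answer: u(x, y) = 4 x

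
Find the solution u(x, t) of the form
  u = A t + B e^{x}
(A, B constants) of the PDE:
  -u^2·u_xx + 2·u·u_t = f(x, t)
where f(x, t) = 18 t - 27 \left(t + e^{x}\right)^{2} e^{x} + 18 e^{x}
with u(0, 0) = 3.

Substitute the ansatz u = A t + B e^{x} into the left-hand side.
Derivatives of the ansatz:
  u_xx = B e^{x}
  u_t = A
Term by term:
  -u^2·u_xx = - A^{2} B t^{2} e^{x} - 2 A B^{2} t e^{2 x} - B^{3} e^{3 x}
  2·u·u_t = 2 A^{2} t + 2 A B e^{x}
So the left-hand side equals
  - A^{2} B t^{2} e^{x} + 2 A^{2} t - 2 A B^{2} t e^{2 x} + 2 A B e^{x} - B^{3} e^{3 x}
This must equal f(x, t) identically; expanded, f = - 27 t^{2} e^{x} - 54 t e^{2 x} + 18 t - 27 e^{3 x} + 18 e^{x}.
Matching coefficients of the independent functions:
  [t]:  2 A^{2} = 18
  [t e^{2 x}]:  - 2 A B^{2} = -54
  [t^{2} e^{x}]:  - A^{2} B = -27
  [e^{x}]:  2 A B = 18
  [e^{3 x}]:  - B^{3} = -27
Solving: A = 3, B = 3.
Check against the point condition:
  u(0, 0) = 3  ⟹  B = 3  ✓
Hence u(x, t) = 3 t + 3 e^{x}.

Answer: u(x, t) = 3 t + 3 e^{x}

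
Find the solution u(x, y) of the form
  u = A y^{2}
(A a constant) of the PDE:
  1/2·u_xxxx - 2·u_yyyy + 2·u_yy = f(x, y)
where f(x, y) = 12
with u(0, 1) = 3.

Answer: u(x, y) = 3 y^{2}

Derivation:
Substitute the ansatz u = A y^{2} into the left-hand side.
Derivatives of the ansatz:
  u_xxxx = 0
  u_yyyy = 0
  u_yy = 2 A
Term by term:
  1/2·u_xxxx = 0
  -2·u_yyyy = 0
  2·u_yy = 4 A
So the left-hand side equals
  4 A
This must equal f(x, y) = 12 identically.
Matching coefficients of the independent functions:
  [constant term]:  4 A = 12
Solving: A = 3.
Check against the point condition:
  u(0, 1) = 3  ⟹  A = 3  ✓
Hence u(x, y) = 3 y^{2}.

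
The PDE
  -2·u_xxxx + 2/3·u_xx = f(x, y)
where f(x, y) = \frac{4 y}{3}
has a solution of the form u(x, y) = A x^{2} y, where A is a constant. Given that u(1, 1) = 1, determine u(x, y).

Substitute the ansatz u = A x^{2} y into the left-hand side.
Derivatives of the ansatz:
  u_xxxx = 0
  u_xx = 2 A y
Term by term:
  -2·u_xxxx = 0
  2/3·u_xx = \frac{4 A y}{3}
So the left-hand side equals
  \frac{4 A y}{3}
This must equal f(x, y) = \frac{4 y}{3} identically.
Matching coefficients of the independent functions:
  [y]:  \frac{4 A}{3} = \frac{4}{3}
Solving: A = 1.
Check against the point condition:
  u(1, 1) = 1  ⟹  A = 1  ✓
Hence u(x, y) = x^{2} y.

Answer: u(x, y) = x^{2} y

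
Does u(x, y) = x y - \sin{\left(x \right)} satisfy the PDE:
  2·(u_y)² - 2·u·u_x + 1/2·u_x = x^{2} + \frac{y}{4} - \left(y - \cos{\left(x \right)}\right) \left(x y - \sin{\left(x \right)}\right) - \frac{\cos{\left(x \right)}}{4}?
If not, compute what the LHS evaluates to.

Answer: No, the LHS evaluates to 2 x^{2} + \frac{y}{2} - 2 \left(y - \cos{\left(x \right)}\right) \left(x y - \sin{\left(x \right)}\right) - \frac{\cos{\left(x \right)}}{2}

Derivation:
Evaluate each term of the left-hand side for u = x y - \sin{\left(x \right)}.
Derivatives:
  u_y = x
  u_x = y - \cos{\left(x \right)}
Terms:
  2·(u_y)² = 2 x^{2}
  -2·u·u_x = - 2 \left(y - \cos{\left(x \right)}\right) \left(x y - \sin{\left(x \right)}\right)
  1/2·u_x = \frac{y}{2} - \frac{\cos{\left(x \right)}}{2}
Sum: LHS = 2 x^{2} + \frac{y}{2} - 2 \left(y - \cos{\left(x \right)}\right) \left(x y - \sin{\left(x \right)}\right) - \frac{\cos{\left(x \right)}}{2}
Given right-hand side: x^{2} + \frac{y}{4} - \left(y - \cos{\left(x \right)}\right) \left(x y - \sin{\left(x \right)}\right) - \frac{\cos{\left(x \right)}}{4}. Difference LHS − RHS = x^{2} + \frac{y}{4} - \left(y - \cos{\left(x \right)}\right) \left(x y - \sin{\left(x \right)}\right) - \frac{\cos{\left(x \right)}}{4} ≠ 0, so u is not a solution.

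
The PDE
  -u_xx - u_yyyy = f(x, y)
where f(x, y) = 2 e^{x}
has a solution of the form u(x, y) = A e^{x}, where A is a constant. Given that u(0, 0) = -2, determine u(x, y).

Answer: u(x, y) = - 2 e^{x}

Derivation:
Substitute the ansatz u = A e^{x} into the left-hand side.
Derivatives of the ansatz:
  u_xx = A e^{x}
  u_yyyy = 0
Term by term:
  -u_xx = - A e^{x}
  -u_yyyy = 0
So the left-hand side equals
  - A e^{x}
This must equal f(x, y) = 2 e^{x} identically.
Matching coefficients of the independent functions:
  [e^{x}]:  - A = 2
Solving: A = -2.
Check against the point condition:
  u(0, 0) = -2  ⟹  A = -2  ✓
Hence u(x, y) = - 2 e^{x}.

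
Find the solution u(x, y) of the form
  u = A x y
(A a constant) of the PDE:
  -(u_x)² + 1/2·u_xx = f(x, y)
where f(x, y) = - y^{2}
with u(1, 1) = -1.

Answer: u(x, y) = - x y

Derivation:
Substitute the ansatz u = A x y into the left-hand side.
Derivatives of the ansatz:
  u_x = A y
  u_xx = 0
Term by term:
  -(u_x)² = - A^{2} y^{2}
  1/2·u_xx = 0
So the left-hand side equals
  - A^{2} y^{2}
This must equal f(x, y) = - y^{2} identically.
Matching coefficients of the independent functions:
  [y^{2}]:  - A^{2} = -1
These equations allow (A) = (-1) or (1).
Impose the point condition(s):
  u(1, 1) = -1  ⟹  A = -1
Only A = -1 satisfies everything.
Hence u(x, y) = - x y.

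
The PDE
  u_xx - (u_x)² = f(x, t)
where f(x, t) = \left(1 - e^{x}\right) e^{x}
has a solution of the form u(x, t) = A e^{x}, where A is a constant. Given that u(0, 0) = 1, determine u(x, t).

Substitute the ansatz u = A e^{x} into the left-hand side.
Derivatives of the ansatz:
  u_xx = A e^{x}
  u_x = A e^{x}
Term by term:
  u_xx = A e^{x}
  -(u_x)² = - A^{2} e^{2 x}
So the left-hand side equals
  - A^{2} e^{2 x} + A e^{x}
This must equal f(x, t) identically; expanded, f = - e^{2 x} + e^{x}.
Matching coefficients of the independent functions:
  [e^{x}]:  A = 1
  [e^{2 x}]:  - A^{2} = -1
Solving: A = 1.
Check against the point condition:
  u(0, 0) = 1  ⟹  A = 1  ✓
Hence u(x, t) = e^{x}.

Answer: u(x, t) = e^{x}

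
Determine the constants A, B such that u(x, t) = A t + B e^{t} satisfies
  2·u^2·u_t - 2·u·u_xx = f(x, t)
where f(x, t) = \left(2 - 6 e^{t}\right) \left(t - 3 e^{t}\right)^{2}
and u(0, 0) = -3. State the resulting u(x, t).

Substitute the ansatz u = A t + B e^{t} into the left-hand side.
Derivatives of the ansatz:
  u_t = A + B e^{t}
  u_xx = 0
Term by term:
  2·u^2·u_t = 2 A^{3} t^{2} + 2 A^{2} B t^{2} e^{t} + 4 A^{2} B t e^{t} + 4 A B^{2} t e^{2 t} + 2 A B^{2} e^{2 t} + 2 B^{3} e^{3 t}
  -2·u·u_xx = 0
So the left-hand side equals
  2 A^{3} t^{2} + 2 A^{2} B t^{2} e^{t} + 4 A^{2} B t e^{t} + 4 A B^{2} t e^{2 t} + 2 A B^{2} e^{2 t} + 2 B^{3} e^{3 t}
This must equal f(x, t) identically; expanded, f = - 6 t^{2} e^{t} + 2 t^{2} + 36 t e^{2 t} - 12 t e^{t} - 54 e^{3 t} + 18 e^{2 t}.
Matching coefficients of the independent functions:
  [t^{2}]:  2 A^{3} = 2
  [t e^{t}]:  4 A^{2} B = -12
  [t e^{2 t}]:  4 A B^{2} = 36
  [t^{2} e^{t}]:  2 A^{2} B = -6
  [e^{2 t}]:  2 A B^{2} = 18
  [e^{3 t}]:  2 B^{3} = -54
Solving: A = 1, B = -3.
Check against the point condition:
  u(0, 0) = -3  ⟹  B = -3  ✓
Hence u(x, t) = t - 3 e^{t}.

Answer: u(x, t) = t - 3 e^{t}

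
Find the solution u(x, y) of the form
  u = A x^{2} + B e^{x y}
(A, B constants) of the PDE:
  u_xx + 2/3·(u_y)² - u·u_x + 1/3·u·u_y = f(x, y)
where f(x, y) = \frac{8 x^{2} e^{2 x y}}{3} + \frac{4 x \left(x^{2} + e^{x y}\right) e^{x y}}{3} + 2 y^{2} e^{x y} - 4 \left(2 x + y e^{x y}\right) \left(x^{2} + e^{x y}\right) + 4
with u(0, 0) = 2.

Answer: u(x, y) = 2 x^{2} + 2 e^{x y}

Derivation:
Substitute the ansatz u = A x^{2} + B e^{x y} into the left-hand side.
Derivatives of the ansatz:
  u_xx = 2 A + B y^{2} e^{x y}
  u_y = B x e^{x y}
  u_x = 2 A x + B y e^{x y}
Term by term:
  u_xx = 2 A + B y^{2} e^{x y}
  2/3·(u_y)² = \frac{2 B^{2} x^{2} e^{2 x y}}{3}
  -u·u_x = - 2 A^{2} x^{3} - A B x^{2} y e^{x y} - 2 A B x e^{x y} - B^{2} y e^{2 x y}
  1/3·u·u_y = \frac{A B x^{3} e^{x y}}{3} + \frac{B^{2} x e^{2 x y}}{3}
So the left-hand side equals
  - 2 A^{2} x^{3} + \frac{A B x^{3} e^{x y}}{3} - A B x^{2} y e^{x y} - 2 A B x e^{x y} + 2 A + \frac{2 B^{2} x^{2} e^{2 x y}}{3} + \frac{B^{2} x e^{2 x y}}{3} - B^{2} y e^{2 x y} + B y^{2} e^{x y}
This must equal f(x, y) identically; expanded, f = \frac{4 x^{3} e^{x y}}{3} - 8 x^{3} - 4 x^{2} y e^{x y} + \frac{8 x^{2} e^{2 x y}}{3} + \frac{4 x e^{2 x y}}{3} - 8 x e^{x y} + 2 y^{2} e^{x y} - 4 y e^{2 x y} + 4.
Matching coefficients of the independent functions:
  [constant term]:  2 A = 4
  [x^{3}]:  - 2 A^{2} = -8
  [x e^{x y}]:  - 2 A B = -8
  [x e^{2 x y}]:  \frac{B^{2}}{3} = \frac{4}{3}
  [x^{2} e^{2 x y}]:  \frac{2 B^{2}}{3} = \frac{8}{3}
  [x^{3} e^{x y}]:  \frac{A B}{3} = \frac{4}{3}
  [y e^{2 x y}]:  - B^{2} = -4
  [y^{2} e^{x y}]:  B = 2
  [x^{2} y e^{x y}]:  - A B = -4
Solving: A = 2, B = 2.
Check against the point condition:
  u(0, 0) = 2  ⟹  B = 2  ✓
Hence u(x, y) = 2 x^{2} + 2 e^{x y}.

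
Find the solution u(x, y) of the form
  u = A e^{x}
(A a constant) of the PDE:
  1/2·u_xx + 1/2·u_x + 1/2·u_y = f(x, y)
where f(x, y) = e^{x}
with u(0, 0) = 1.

Substitute the ansatz u = A e^{x} into the left-hand side.
Derivatives of the ansatz:
  u_xx = A e^{x}
  u_x = A e^{x}
  u_y = 0
Term by term:
  1/2·u_xx = \frac{A e^{x}}{2}
  1/2·u_x = \frac{A e^{x}}{2}
  1/2·u_y = 0
So the left-hand side equals
  A e^{x}
This must equal f(x, y) = e^{x} identically.
Matching coefficients of the independent functions:
  [e^{x}]:  A = 1
Solving: A = 1.
Check against the point condition:
  u(0, 0) = 1  ⟹  A = 1  ✓
Hence u(x, y) = e^{x}.

Answer: u(x, y) = e^{x}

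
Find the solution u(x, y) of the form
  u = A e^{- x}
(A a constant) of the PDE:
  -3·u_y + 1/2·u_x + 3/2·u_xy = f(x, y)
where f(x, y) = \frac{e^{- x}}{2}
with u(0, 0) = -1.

Substitute the ansatz u = A e^{- x} into the left-hand side.
Derivatives of the ansatz:
  u_y = 0
  u_x = - A e^{- x}
  u_xy = 0
Term by term:
  -3·u_y = 0
  1/2·u_x = - \frac{A e^{- x}}{2}
  3/2·u_xy = 0
So the left-hand side equals
  - \frac{A e^{- x}}{2}
This must equal f(x, y) = \frac{e^{- x}}{2} identically.
Matching coefficients of the independent functions:
  [e^{- x}]:  - \frac{A}{2} = \frac{1}{2}
Solving: A = -1.
Check against the point condition:
  u(0, 0) = -1  ⟹  A = -1  ✓
Hence u(x, y) = - e^{- x}.

Answer: u(x, y) = - e^{- x}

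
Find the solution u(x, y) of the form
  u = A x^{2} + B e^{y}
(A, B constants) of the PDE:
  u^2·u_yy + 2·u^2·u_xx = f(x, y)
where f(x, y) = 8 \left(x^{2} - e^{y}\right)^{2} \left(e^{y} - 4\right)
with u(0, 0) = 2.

Substitute the ansatz u = A x^{2} + B e^{y} into the left-hand side.
Derivatives of the ansatz:
  u_yy = B e^{y}
  u_xx = 2 A
Term by term:
  u^2·u_yy = A^{2} B x^{4} e^{y} + 2 A B^{2} x^{2} e^{2 y} + B^{3} e^{3 y}
  2·u^2·u_xx = 4 A^{3} x^{4} + 8 A^{2} B x^{2} e^{y} + 4 A B^{2} e^{2 y}
So the left-hand side equals
  4 A^{3} x^{4} + A^{2} B x^{4} e^{y} + 8 A^{2} B x^{2} e^{y} + 2 A B^{2} x^{2} e^{2 y} + 4 A B^{2} e^{2 y} + B^{3} e^{3 y}
This must equal f(x, y) identically; expanded, f = 8 x^{4} e^{y} - 32 x^{4} - 16 x^{2} e^{2 y} + 64 x^{2} e^{y} + 8 e^{3 y} - 32 e^{2 y}.
Matching coefficients of the independent functions:
  [x^{4}]:  4 A^{3} = -32
  [x^{2} e^{y}]:  8 A^{2} B = 64
  [x^{2} e^{2 y}]:  2 A B^{2} = -16
  [x^{4} e^{y}]:  A^{2} B = 8
  [e^{2 y}]:  4 A B^{2} = -32
  [e^{3 y}]:  B^{3} = 8
Solving: A = -2, B = 2.
Check against the point condition:
  u(0, 0) = 2  ⟹  B = 2  ✓
Hence u(x, y) = - 2 x^{2} + 2 e^{y}.

Answer: u(x, y) = - 2 x^{2} + 2 e^{y}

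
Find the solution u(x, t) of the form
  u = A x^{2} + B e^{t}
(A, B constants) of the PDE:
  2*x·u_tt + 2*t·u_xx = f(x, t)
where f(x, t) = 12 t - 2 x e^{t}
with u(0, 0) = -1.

Substitute the ansatz u = A x^{2} + B e^{t} into the left-hand side.
Derivatives of the ansatz:
  u_tt = B e^{t}
  u_xx = 2 A
Term by term:
  2*x·u_tt = 2 B x e^{t}
  2*t·u_xx = 4 A t
So the left-hand side equals
  4 A t + 2 B x e^{t}
This must equal f(x, t) = 12 t - 2 x e^{t} identically.
Matching coefficients of the independent functions:
  [t]:  4 A = 12
  [x e^{t}]:  2 B = -2
Solving: A = 3, B = -1.
Check against the point condition:
  u(0, 0) = -1  ⟹  B = -1  ✓
Hence u(x, t) = 3 x^{2} - e^{t}.

Answer: u(x, t) = 3 x^{2} - e^{t}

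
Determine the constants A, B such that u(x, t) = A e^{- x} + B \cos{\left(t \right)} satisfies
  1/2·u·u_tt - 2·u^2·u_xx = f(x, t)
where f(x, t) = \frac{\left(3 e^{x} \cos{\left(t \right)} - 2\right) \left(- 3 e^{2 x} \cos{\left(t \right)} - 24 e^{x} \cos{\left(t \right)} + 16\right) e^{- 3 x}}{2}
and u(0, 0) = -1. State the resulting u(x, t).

Substitute the ansatz u = A e^{- x} + B \cos{\left(t \right)} into the left-hand side.
Derivatives of the ansatz:
  u_tt = - B \cos{\left(t \right)}
  u_xx = A e^{- x}
Term by term:
  1/2·u·u_tt = - \frac{A B e^{- x} \cos{\left(t \right)}}{2} - \frac{B^{2} \cos^{2}{\left(t \right)}}{2}
  -2·u^2·u_xx = - 2 A^{3} e^{- 3 x} - 4 A^{2} B e^{- 2 x} \cos{\left(t \right)} - 2 A B^{2} e^{- x} \cos^{2}{\left(t \right)}
So the left-hand side equals
  - 2 A^{3} e^{- 3 x} - 4 A^{2} B e^{- 2 x} \cos{\left(t \right)} - 2 A B^{2} e^{- x} \cos^{2}{\left(t \right)} - \frac{A B e^{- x} \cos{\left(t \right)}}{2} - \frac{B^{2} \cos^{2}{\left(t \right)}}{2}
This must equal f(x, t) identically; expanded, f = - \frac{9 \cos^{2}{\left(t \right)}}{2} - 36 e^{- x} \cos^{2}{\left(t \right)} + 3 e^{- x} \cos{\left(t \right)} + 48 e^{- 2 x} \cos{\left(t \right)} - 16 e^{- 3 x}.
Matching coefficients of the independent functions:
  [e^{- 2 x} \cos{\left(t \right)}]:  - 4 A^{2} B = 48
  [e^{- x} \cos{\left(t \right)}]:  - \frac{A B}{2} = 3
  [e^{- x} \cos^{2}{\left(t \right)}]:  - 2 A B^{2} = -36
  [e^{- 3 x}]:  - 2 A^{3} = -16
  [\cos^{2}{\left(t \right)}]:  - \frac{B^{2}}{2} = - \frac{9}{2}
Solving: A = 2, B = -3.
Check against the point condition:
  u(0, 0) = -1  ⟹  A + B = -1  ✓
Hence u(x, t) = - 3 \cos{\left(t \right)} + 2 e^{- x}.

Answer: u(x, t) = - 3 \cos{\left(t \right)} + 2 e^{- x}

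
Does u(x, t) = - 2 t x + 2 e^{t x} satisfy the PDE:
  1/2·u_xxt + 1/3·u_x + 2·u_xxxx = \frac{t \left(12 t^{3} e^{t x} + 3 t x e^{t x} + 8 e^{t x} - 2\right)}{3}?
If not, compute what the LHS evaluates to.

Evaluate each term of the left-hand side for u = - 2 t x + 2 e^{t x}.
Derivatives:
  u_xxt = 2 t^{2} x e^{t x} + 4 t e^{t x}
  u_x = 2 t e^{t x} - 2 t
  u_xxxx = 2 t^{4} e^{t x}
Terms:
  1/2·u_xxt = t \left(t x + 2\right) e^{t x}
  1/3·u_x = \frac{2 t \left(e^{t x} - 1\right)}{3}
  2·u_xxxx = 4 t^{4} e^{t x}
Sum: LHS = \frac{t \left(12 t^{3} e^{t x} + 3 t x e^{t x} + 8 e^{t x} - 2\right)}{3}
This is exactly the given right-hand side, so u is a solution.

Answer: Yes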